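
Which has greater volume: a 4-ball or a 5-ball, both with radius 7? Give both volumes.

V_4(7) ≈ 11848.5. V_5(7) ≈ 88468.5. The 5-ball is larger.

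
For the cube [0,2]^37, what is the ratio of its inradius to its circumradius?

Ratio = (s/2)/(s√37/2) = 37^(-1/2) ≈ 0.164399.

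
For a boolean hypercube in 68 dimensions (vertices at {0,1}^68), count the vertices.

Number of vertices = 2^68 = 295147905179352825856.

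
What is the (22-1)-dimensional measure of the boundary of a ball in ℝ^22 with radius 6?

S_22(6) = 2·π^(22/2)·(6)^21 / Γ(22/2) = 2115832430592·π^11/175 ≈ 3.55707e+15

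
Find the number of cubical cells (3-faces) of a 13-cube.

Choose 3 of 13 axes to span the face (C(13,3) = 286 ways), then fix each of the remaining 10 coordinates at one of its two extreme values (2^10 = 1024 ways): 286·1024 = 292864.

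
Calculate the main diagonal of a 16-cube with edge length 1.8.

The space diagonal of an n-cube of side s is s√n. Here 1.8·√16 = 7.2.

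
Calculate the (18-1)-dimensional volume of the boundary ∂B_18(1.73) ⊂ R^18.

|∂B_18(1.73)| ≈ 16468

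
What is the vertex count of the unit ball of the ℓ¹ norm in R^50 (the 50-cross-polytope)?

Number of vertices = 2n = 100.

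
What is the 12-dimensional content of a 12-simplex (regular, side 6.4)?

Volume = 6.4^12 · √(13/2^12) / 12! ≈ 0.555411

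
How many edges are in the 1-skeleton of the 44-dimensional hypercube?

Number of 1-faces = C(44,1)·2^(44-1) = 44·8796093022208 = 387028092977152.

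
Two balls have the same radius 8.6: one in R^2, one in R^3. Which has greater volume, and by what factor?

V_2(8.6) ≈ 232.352, V_3(8.6) ≈ 2664.31. The 3-ball is larger by a factor of 11.47.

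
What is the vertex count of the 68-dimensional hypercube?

Each vertex is a binary string of length 68, so there are 2^68 = 295147905179352825856.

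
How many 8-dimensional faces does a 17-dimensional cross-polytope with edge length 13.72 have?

Each 8-face is the convex hull of 9 vertices, one chosen as ±e_i from each of 9 distinct axes: 2^9·C(17,9) = 12446720.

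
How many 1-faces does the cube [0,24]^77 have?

Each of the 2^77 = 151115727451828646838272 vertices has degree 77; total edges = 77·2^77/2 = 5817955506895402903273472.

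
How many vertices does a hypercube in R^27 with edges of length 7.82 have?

Number of vertices = 2^27 = 134217728.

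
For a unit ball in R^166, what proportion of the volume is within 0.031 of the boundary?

Shell fraction = 1 - (1-0.031)^166 ≈ 0.994633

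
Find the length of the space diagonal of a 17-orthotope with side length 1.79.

d = √(1.79² + 1.79² + ... + 1.79²) [17 terms] = √(17·1.79²) = 1.79√17 ≈ 7.38036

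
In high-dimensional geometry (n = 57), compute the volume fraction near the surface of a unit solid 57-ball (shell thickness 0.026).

1 - (1-0.026)^57 ≈ 0.777228 ≈ 77.72%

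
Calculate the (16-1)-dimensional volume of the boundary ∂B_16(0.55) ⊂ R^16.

The surface area of an n-ball is 2π^(n/2) r^(n-1) / Γ(n/2). For n=16, r=0.55: 0.000479997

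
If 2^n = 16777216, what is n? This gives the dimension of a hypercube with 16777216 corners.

Since 2^n = 16777216, we have n = 24.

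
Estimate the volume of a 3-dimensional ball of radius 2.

V_3(2) = π^(3/2) · (2)^3 / Γ(3/2 + 1) = 32·π/3 ≈ 33.5103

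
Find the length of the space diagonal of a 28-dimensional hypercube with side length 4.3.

The space diagonal of an n-cube of side s is s√n. Here 4.3·√28 ≈ 22.7535.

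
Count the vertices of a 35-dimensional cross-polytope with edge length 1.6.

The 35-dimensional cross-polytope has 2n = 2·35 = 70 vertices.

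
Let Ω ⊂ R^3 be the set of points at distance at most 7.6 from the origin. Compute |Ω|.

Volume = π^{3/2}·(7.6)^3/Γ(5/2) ≈ 1838.78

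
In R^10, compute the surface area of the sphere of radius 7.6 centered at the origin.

S_10(7.6) = 2·π^(10/2)·(7.6)^9 / Γ(10/2) ≈ 2.1572e+09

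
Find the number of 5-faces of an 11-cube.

Choose 5 of 11 axes to span the face (C(11,5) = 462 ways), then fix each of the remaining 6 coordinates at one of its two extreme values (2^6 = 64 ways): 462·64 = 29568.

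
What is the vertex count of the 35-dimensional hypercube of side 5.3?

An n-cube has 2^n vertices; for n = 35 that is 2^35 = 34359738368.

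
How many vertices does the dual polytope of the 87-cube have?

Number of vertices = 2n = 174.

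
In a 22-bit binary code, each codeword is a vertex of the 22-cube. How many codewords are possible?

Number of vertices = 2^22 = 4194304.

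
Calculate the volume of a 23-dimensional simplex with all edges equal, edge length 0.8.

For a regular n-simplex with edge a, V = (a^n / n!)·√((n+1)/2^n). With a=0.8, n=23: V ≈ 3.86221e-28.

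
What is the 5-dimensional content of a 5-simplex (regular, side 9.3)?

Volume = 9.3^5 · √(6/2^5) / 5! ≈ 251.035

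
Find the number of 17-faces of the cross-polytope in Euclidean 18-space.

Each 17-face is the convex hull of 18 vertices, one chosen as ±e_i from each of 18 distinct axes: 2^18·C(18,18) = 262144.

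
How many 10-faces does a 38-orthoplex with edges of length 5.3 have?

f_10(38-orthoplex) = 2^11 · (38 choose 11) = 2464404045824.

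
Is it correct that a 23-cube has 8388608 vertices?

True. The 23-cube has 2^23 = 8388608 vertices.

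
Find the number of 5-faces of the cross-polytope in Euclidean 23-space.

Number of 5-faces = 2^(5+1) · C(23,5+1) = 64 · 100947 = 6460608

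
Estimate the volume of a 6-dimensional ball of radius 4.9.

The n-ball volume is π^(n/2)·r^n/Γ(n/2+1). With n=6, r=4.9: V ≈ 71527.8.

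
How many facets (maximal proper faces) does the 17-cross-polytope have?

Number of 16-faces = 2^(16+1) · C(17,16+1) = 131072 · 1 = 131072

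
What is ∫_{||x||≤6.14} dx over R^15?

V_15(6.14) = π^(15/2) · (6.14)^15 / Γ(15/2 + 1) ≈ 2.53487e+11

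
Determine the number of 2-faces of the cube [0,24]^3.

Number of 2-faces = C(3,2) · 2^(3-2) = 3 · 2 = 6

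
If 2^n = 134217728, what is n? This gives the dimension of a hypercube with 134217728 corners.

Since 2^n = 134217728, we have n = 27.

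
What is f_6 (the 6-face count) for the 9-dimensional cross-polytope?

Number of 6-faces = 2^(6+1) · C(9,6+1) = 128 · 36 = 4608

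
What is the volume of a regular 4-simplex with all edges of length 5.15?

V_4 = √(5) · 5.15^4 / (4! · 2^(4/2)) ≈ 16.3849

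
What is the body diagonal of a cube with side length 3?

Diagonal = √3 · 3 ≈ 5.19615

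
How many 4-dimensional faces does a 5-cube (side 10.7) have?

An n-cube has C(n,k)·2^(n-k) k-faces. Here C(5,4)·2^1 = 5·2 = 10.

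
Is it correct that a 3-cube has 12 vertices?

False. The 3-cube has 2^3 = 8 vertices.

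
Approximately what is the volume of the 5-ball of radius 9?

The n-ball volume is π^(n/2)·r^n/Γ(n/2+1). With n=5, r=9: V = 157464·π^2/5 ≈ 310821.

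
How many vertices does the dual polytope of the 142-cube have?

Number of vertices = 2n = 284.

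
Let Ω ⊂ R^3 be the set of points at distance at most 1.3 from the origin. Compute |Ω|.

Volume = π^{3/2}·(1.3)^3/Γ(5/2) ≈ 9.20277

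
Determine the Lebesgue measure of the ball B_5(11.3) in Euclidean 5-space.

Volume = π^{5/2}·(11.3)^5/Γ(7/2) ≈ 969819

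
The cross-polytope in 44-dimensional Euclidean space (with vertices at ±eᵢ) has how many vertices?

An n-cross-polytope has 2n vertices; here n = 44, giving 88.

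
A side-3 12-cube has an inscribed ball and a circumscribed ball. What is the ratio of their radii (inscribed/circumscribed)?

r_in = 3/2 (half the side); r_out = 3√12/2 (half the diagonal). Ratio = 1/√12 ≈ 0.288675.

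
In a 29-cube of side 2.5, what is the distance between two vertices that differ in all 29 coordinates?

The space diagonal of an n-cube of side s is s√n. Here 2.5·√29 ≈ 13.4629.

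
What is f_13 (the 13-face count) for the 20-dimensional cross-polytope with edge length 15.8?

An n-cross-polytope has 2^(k+1)·C(n,k+1) k-faces. Here 2^14·C(20,14) = 16384·38760 = 635043840.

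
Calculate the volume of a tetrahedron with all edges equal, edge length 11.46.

Volume = (√2/12) · 11.46³ = 177.373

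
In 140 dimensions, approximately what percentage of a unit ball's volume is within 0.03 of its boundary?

1 - (1-0.03)^140 ≈ 0.985938 ≈ 98.59%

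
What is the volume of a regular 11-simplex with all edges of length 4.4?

Volume = 4.4^11 · √(12/2^11) / 11! ≈ 0.0229482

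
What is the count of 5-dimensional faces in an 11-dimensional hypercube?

Number of 5-faces = C(11,5) · 2^(11-5) = 462 · 64 = 29568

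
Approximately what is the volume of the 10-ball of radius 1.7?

V_10(1.7) = π^(10/2) · (1.7)^10 / Γ(10/2 + 1) ≈ 514.112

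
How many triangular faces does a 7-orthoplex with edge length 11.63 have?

Each 2-face is the convex hull of 3 vertices, one chosen as ±e_i from each of 3 distinct axes: 2^3·C(7,3) = 280.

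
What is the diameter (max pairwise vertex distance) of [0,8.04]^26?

The space diagonal of an n-cube of side s is s√n. Here 8.04·√26 ≈ 40.9961.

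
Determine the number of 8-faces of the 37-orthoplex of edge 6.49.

Each 8-face is the convex hull of 9 vertices, one chosen as ±e_i from each of 9 distinct axes: 2^9·C(37,9) = 63694653440.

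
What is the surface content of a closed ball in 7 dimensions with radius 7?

The surface area of an n-ball is 2π^(n/2) r^(n-1) / Γ(n/2). For n=7, r=7: 1882384·π^3/15 ≈ 3.89105e+06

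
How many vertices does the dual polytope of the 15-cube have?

The 15-dimensional cross-polytope has 2n = 2·15 = 30 vertices.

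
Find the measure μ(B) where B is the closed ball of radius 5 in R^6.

V_6(5) = π^(6/2) · (5)^6 / Γ(6/2 + 1) = 15625·π^3/6 ≈ 80745.5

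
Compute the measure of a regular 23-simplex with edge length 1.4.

V = (1.4^23 / 23!) · √((23+1) / 2^23) ≈ 1.50214e-22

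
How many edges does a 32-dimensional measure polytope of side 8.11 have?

An n-cube has n·2^(n-1) edges. With n = 32: 32·2147483648 = 68719476736.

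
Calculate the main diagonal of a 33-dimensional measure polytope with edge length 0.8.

Diagonal = √33 · 0.8 ≈ 4.59565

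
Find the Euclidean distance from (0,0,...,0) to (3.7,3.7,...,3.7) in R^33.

d = √(3.7² + 3.7² + ... + 3.7²) [33 terms] = √(33·3.7²) = 3.7√33 ≈ 21.2549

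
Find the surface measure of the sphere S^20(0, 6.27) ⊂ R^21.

|∂B_21(6.27)| ≈ 2.58296e+15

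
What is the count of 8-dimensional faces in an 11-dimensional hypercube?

Choose 8 of 11 axes to span the face (C(11,8) = 165 ways), then fix each of the remaining 3 coordinates at one of its two extreme values (2^3 = 8 ways): 165·8 = 1320.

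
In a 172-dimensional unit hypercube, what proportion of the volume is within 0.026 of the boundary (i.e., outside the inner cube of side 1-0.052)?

1 - (1 - 2·0.026)^172 = 1 - 0.948^172 ≈ 0.999897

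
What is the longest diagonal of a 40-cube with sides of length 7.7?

The space diagonal of an n-cube of side s is s√n. Here 7.7·√40 ≈ 48.6991.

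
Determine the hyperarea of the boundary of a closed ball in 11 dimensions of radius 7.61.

|∂B_11(7.61)| ≈ 1.35003e+10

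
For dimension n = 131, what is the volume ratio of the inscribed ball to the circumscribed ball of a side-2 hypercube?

Volume scales as r^n, and r_in/r_out = 1/√131, giving (1/√131)^131 ≈ 2.0832e-139.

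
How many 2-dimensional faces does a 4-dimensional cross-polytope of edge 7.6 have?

Each 2-face is the convex hull of 3 vertices, one chosen as ±e_i from each of 3 distinct axes: 2^3·C(4,3) = 32.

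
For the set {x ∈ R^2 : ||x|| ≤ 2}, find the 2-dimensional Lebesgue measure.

The n-ball volume is π^(n/2)·r^n/Γ(n/2+1). With n=2, r=2: V = 4·π ≈ 12.5664.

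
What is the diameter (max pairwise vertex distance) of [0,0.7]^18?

The space diagonal of an n-cube of side s is s√n. Here 0.7·√18 ≈ 2.96985.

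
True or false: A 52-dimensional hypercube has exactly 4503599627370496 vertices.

True. The 52-cube has 2^52 = 4503599627370496 vertices.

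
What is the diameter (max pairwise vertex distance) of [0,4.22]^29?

Diagonal = √29 · 4.22 ≈ 22.7254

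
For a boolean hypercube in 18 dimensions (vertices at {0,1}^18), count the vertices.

An n-cube has 2^n vertices; for n = 18 that is 2^18 = 262144.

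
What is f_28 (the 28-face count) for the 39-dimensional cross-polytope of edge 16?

Number of 28-faces = 2^(28+1) · C(39,28+1) = 536870912 · 635745396 = 341313210550321152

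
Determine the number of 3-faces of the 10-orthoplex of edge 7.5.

Number of 3-faces = 2^(3+1) · C(10,3+1) = 16 · 210 = 3360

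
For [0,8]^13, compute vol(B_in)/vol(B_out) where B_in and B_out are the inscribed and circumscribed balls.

The radii are 8/2 and 8√13/2, so the volume ratio is (1/√13)^13 = 13^{-13/2} ≈ 5.74603e-08.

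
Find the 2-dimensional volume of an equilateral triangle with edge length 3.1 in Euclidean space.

Area = (√3/4) · 3.1² = 4.16125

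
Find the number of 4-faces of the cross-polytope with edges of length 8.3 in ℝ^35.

An n-cross-polytope has 2^(k+1)·C(n,k+1) k-faces. Here 2^5·C(35,5) = 32·324632 = 10388224.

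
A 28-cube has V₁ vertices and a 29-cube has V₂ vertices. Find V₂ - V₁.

V₁ = 2^28 = 268435456. V₂ = 2^29 = 536870912. V₂ - V₁ = 268435456.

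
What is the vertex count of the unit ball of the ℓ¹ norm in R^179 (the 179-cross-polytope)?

The 179-dimensional cross-polytope has 2n = 2·179 = 358 vertices.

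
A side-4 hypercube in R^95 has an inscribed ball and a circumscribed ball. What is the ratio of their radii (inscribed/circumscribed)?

For an n-cube of any side s, the inradius is s/2 and the circumradius is s√n/2, so the ratio is 1/√95 ≈ 0.102598.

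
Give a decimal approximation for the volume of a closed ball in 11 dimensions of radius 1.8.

The n-ball volume is π^(n/2)·r^n/Γ(n/2+1). With n=11, r=1.8: V ≈ 1210.88.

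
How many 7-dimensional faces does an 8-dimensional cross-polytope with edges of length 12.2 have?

Each 7-face is the convex hull of 8 vertices, one chosen as ±e_i from each of 8 distinct axes: 2^8·C(8,8) = 256.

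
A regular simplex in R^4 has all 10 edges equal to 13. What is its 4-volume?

V_4 = √(5) · 13^4 / (4! · 2^(4/2)) ≈ 665.254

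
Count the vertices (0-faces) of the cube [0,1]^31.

An n-cube has 2^n vertices; for n = 31 that is 2^31 = 2147483648.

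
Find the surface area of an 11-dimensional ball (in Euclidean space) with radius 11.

The surface area of an n-ball is 2π^(n/2) r^(n-1) / Γ(n/2). For n=11, r=11: 1659995174464·π^5/945 ≈ 5.37557e+11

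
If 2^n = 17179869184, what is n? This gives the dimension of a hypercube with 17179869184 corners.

2^n = 17179869184 ⇒ n = log_2(17179869184) = 34.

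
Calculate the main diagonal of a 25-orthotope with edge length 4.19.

Diagonal = √25 · 4.19 = 20.95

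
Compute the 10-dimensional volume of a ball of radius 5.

The n-ball volume is π^(n/2)·r^n/Γ(n/2+1). With n=10, r=5: V = 1953125·π^5/24 ≈ 2.49039e+07.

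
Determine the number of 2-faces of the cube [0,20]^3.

f_2(3-cube) = (3 choose 2) · 2^1 = 6.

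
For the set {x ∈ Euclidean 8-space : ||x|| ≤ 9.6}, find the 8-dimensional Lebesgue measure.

V_8(9.6) = π^(8/2) · (9.6)^8 / Γ(8/2 + 1) ≈ 2.92791e+08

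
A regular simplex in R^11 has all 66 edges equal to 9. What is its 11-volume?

V = (9^11 / 11!) · √((11+1) / 2^11) ≈ 60.178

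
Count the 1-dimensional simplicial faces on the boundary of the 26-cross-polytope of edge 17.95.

An n-cross-polytope has 2^(k+1)·C(n,k+1) k-faces. Here 2^2·C(26,2) = 4·325 = 1300.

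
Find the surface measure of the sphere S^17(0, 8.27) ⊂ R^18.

S = n·V_n(r)/r = 18·V_18(8.27)/8.27 (volume-to-surface relation), giving 5.85399e+15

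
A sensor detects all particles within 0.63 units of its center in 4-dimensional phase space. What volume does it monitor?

V_4(0.63) = π^(4/2) · (0.63)^4 / Γ(4/2 + 1) ≈ 0.777377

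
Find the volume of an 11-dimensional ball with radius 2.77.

Volume = π^{11/2}·(2.77)^11/Γ(13/2) ≈ 138798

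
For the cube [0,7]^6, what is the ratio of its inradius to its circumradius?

Ratio = (s/2)/(s√6/2) = 6^(-1/2) ≈ 0.408248.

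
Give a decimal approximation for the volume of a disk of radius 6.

V_2(6) = π^(2/2) · (6)^2 / Γ(2/2 + 1) = 36·π ≈ 113.097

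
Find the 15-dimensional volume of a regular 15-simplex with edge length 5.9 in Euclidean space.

V = (5.9^15 / 15!) · √((15+1) / 2^15) ≈ 0.0061747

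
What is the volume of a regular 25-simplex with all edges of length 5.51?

For a regular n-simplex with edge a, V = (a^n / n!)·√((n+1)/2^n). With a=5.51, n=25: V ≈ 1.91759e-10.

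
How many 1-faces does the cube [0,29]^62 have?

The 62-cube has n·2^(n-1) = 62·2^61 = 62·2305843009213693952 = 142962266571249025024 edges.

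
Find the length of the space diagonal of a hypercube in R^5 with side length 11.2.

||(11.2,11.2,...,11.2)|| = √(5)·11.2 ≈ 25.044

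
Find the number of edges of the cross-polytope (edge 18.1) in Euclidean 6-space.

Each 1-face is the convex hull of 2 vertices, one chosen as ±e_i from each of 2 distinct axes: 2^2·C(6,2) = 60.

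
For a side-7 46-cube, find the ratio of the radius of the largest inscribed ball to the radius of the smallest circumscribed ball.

r_in / r_out = (7/2) / (7√46/2) = 1/√46 ≈ 0.147442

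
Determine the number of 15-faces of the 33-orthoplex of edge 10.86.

f_15(33-orthoplex) = 2^16 · (33 choose 16) = 76467608616960.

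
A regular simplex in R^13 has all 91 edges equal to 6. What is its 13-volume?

Volume = 6^13 · √(14/2^13) / 13! ≈ 0.0867072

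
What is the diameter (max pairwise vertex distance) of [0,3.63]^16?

d = √(3.63² + 3.63² + ... + 3.63²) [16 terms] = √(16·3.63²) = 3.63√16 = 14.52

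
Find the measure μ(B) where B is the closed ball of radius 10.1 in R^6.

V_6(10.1) = π^(6/2) · (10.1)^6 / Γ(6/2 + 1) ≈ 5.48563e+06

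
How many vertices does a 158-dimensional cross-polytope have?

The vertices are ±e_1, ..., ±e_158, so there are 2·158 = 316.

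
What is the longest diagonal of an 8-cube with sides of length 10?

The space diagonal of an n-cube of side s is s√n. Here 10·√8 ≈ 28.2843.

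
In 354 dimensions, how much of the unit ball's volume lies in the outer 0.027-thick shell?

V(inner)/V(outer) = ((1-0.027)/1)^354 ≈ 6.194e-05, so the shell fraction is 0.999938.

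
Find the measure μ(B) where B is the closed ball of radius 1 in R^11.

The n-ball volume is π^(n/2)·r^n/Γ(n/2+1). With n=11, r=1: V = 64·π^5/10395 ≈ 1.8841.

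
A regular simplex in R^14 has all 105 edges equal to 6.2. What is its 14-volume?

V = (6.2^14 / 14!) · √((14+1) / 2^14) ≈ 0.0430438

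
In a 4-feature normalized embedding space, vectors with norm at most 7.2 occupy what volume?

The n-ball volume is π^(n/2)·r^n/Γ(n/2+1). With n=4, r=7.2: V ≈ 13261.7.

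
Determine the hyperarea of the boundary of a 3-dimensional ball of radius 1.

S = n·V_n(r)/r = 3·V_3(1)/1 (volume-to-surface relation), giving 4πr² = 4π·(1)² ≈ 12.5664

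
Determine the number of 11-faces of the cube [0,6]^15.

Number of 11-faces = C(15,11) · 2^(15-11) = 1365 · 16 = 21840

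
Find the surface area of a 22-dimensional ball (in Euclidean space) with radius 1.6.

S = n·V_n(r)/r = 22·V_22(1.6)/1.6 (volume-to-surface relation), giving 3136.43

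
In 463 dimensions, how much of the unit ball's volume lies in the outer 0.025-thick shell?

V(inner)/V(outer) = ((1-0.025)/1)^463 ≈ 8.112e-06, so the shell fraction is 0.999992.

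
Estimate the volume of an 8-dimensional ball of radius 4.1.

The n-ball volume is π^(n/2)·r^n/Γ(n/2+1). With n=8, r=4.1: V ≈ 324085.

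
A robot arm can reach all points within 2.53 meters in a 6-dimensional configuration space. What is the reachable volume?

Volume = π^{6/2}·(2.53)^6/Γ(4) ≈ 1355.26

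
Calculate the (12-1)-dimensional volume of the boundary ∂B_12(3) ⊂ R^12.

|∂B_12(3)| = 59049·π^6/20 ≈ 2.83845e+06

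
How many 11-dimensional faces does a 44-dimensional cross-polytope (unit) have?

Each 11-face is the convex hull of 12 vertices, one chosen as ±e_i from each of 12 distinct axes: 2^12·C(44,12) = 86387435982848.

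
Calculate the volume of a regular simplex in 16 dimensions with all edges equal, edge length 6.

V = (6^16 / 16!) · √((16+1) / 2^16) ≈ 0.00217163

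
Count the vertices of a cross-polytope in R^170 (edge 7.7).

The vertices are ±e_1, ..., ±e_170, so there are 2·170 = 340.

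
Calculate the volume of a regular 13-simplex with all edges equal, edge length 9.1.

For a regular n-simplex with edge a, V = (a^n / n!)·√((n+1)/2^n). With a=9.1, n=13: V ≈ 19.4817.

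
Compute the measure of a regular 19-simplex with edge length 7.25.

Volume = 7.25^19 · √(20/2^19) / 19! ≈ 0.00112735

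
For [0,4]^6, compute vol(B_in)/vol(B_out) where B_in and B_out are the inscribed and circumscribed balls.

V_in / V_out = (r_in/r_out)^6 = (1/√6)^6 = 6^(-6/2) ≈ 0.00462963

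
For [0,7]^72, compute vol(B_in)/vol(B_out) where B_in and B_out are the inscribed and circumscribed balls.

Volume scales as r^n, and r_in/r_out = 1/√72, giving (1/√72)^72 ≈ 1.36782e-67.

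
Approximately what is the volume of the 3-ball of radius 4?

The n-ball volume is π^(n/2)·r^n/Γ(n/2+1). With n=3, r=4: V = 256·π/3 ≈ 268.083.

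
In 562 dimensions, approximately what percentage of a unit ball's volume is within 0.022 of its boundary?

1 - (1-0.022)^562 ≈ 0.9999962809 ≈ 99.999628%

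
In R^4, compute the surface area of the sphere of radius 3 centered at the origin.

|∂B_4(3)| = 54·π^2 ≈ 532.959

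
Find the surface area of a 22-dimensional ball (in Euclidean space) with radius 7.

The surface area of an n-ball is 2π^(n/2) r^(n-1) / Γ(n/2). For n=22, r=7: 79792266297612001·π^11/259200 ≈ 9.05679e+16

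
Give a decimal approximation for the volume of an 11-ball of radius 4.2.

Volume = π^{11/2}·(4.2)^11/Γ(13/2) ≈ 1.3516e+07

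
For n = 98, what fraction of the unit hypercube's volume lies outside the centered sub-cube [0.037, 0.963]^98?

1 - (1 - 2·0.037)^98 = 1 - 0.926^98 ≈ 0.999466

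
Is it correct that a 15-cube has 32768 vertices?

True. The 15-cube has 2^15 = 32768 vertices.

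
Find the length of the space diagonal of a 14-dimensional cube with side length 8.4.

||(8.4,8.4,...,8.4)|| = √(14)·8.4 ≈ 31.4299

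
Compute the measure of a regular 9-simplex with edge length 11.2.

V_9 = √(10) · 11.2^9 / (9! · 2^(9/2)) ≈ 1067.98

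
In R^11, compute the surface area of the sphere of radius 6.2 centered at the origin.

S_11(6.2) = 2·π^(11/2)·(6.2)^10 / Γ(11/2) ≈ 1.73946e+09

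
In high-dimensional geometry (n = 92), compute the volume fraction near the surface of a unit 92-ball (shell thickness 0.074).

1 - (1-0.074)^92 ≈ 0.999152 ≈ 99.92%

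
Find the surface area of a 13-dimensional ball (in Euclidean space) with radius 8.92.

The surface area of an n-ball is 2π^(n/2) r^(n-1) / Γ(n/2). For n=13, r=8.92: 3.00374e+12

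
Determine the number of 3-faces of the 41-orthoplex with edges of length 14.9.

An n-cross-polytope has 2^(k+1)·C(n,k+1) k-faces. Here 2^4·C(41,4) = 16·101270 = 1620320.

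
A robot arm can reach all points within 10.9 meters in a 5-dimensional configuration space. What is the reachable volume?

V_5(10.9) = π^(5/2) · (10.9)^5 / Γ(5/2 + 1) ≈ 809899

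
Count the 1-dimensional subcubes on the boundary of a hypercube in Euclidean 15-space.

An n-cube has C(n,k)·2^(n-k) k-faces. Here C(15,1)·2^14 = 15·16384 = 245760.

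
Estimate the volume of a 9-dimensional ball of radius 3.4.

Volume = π^{9/2}·(3.4)^9/Γ(11/2) ≈ 200276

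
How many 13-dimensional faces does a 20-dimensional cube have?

Choose 13 of 20 axes to span the face (C(20,13) = 77520 ways), then fix each of the remaining 7 coordinates at one of its two extreme values (2^7 = 128 ways): 77520·128 = 9922560.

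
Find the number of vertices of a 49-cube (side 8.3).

An n-cube has 2^n vertices; for n = 49 that is 2^49 = 562949953421312.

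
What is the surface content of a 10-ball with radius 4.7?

The surface area of an n-ball is 2π^(n/2) r^(n-1) / Γ(n/2). For n=10, r=4.7: 2.85397e+07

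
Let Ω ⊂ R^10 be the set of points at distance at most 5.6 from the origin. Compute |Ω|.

V_10(5.6) = π^(10/2) · (5.6)^10 / Γ(10/2 + 1) ≈ 7.73479e+07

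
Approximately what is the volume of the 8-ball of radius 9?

The n-ball volume is π^(n/2)·r^n/Γ(n/2+1). With n=8, r=9: V = 14348907·π^4/8 ≈ 1.74714e+08.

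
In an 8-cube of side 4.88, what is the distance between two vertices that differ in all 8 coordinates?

||(4.88,4.88,...,4.88)|| = √(8)·4.88 ≈ 13.8027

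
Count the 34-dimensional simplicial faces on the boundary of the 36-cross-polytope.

Number of 34-faces = 2^(34+1) · C(36,34+1) = 34359738368 · 36 = 1236950581248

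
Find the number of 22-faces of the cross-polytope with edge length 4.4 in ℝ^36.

Each 22-face is the convex hull of 23 vertices, one chosen as ±e_i from each of 23 distinct axes: 2^23·C(36,23) = 19384308124876800.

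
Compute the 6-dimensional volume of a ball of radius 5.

V = 15625·π^3/6 ≈ 80745.5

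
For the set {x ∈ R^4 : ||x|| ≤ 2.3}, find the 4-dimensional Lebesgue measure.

Volume = π^{4/2}·(2.3)^4/Γ(3) ≈ 138.096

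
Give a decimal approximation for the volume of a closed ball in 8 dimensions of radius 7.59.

V_8(7.59) = π^(8/2) · (7.59)^8 / Γ(8/2 + 1) ≈ 4.47015e+07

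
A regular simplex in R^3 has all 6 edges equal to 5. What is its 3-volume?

Volume = (√2/12) · 5³ = 14.7314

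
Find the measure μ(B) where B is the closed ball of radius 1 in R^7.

Volume = π^{7/2}·(1)^7/Γ(9/2) = 16·π^3/105 ≈ 4.72477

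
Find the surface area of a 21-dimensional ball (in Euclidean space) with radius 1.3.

S = n·V_n(r)/r = 21·V_21(1.3)/1.3 (volume-to-surface relation), giving 55.6717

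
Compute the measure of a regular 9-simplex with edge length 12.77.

Volume = 12.77^9 · √(10/2^9) / 9! ≈ 3477.92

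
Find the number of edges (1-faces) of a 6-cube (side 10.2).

An n-cube has C(n,k)·2^(n-k) k-faces. Here C(6,1)·2^5 = 6·32 = 192.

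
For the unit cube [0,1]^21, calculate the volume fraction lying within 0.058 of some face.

The inner cube has side 1-2·0.058 = 0.884 and volume (0.884)^21 ≈ 0.07508, so the shell holds 0.924925 of the volume.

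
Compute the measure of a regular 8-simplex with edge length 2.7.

Volume = 2.7^8 · √(9/2^8) / 8! ≈ 0.0131338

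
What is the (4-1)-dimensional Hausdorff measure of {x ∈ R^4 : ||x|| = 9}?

S = n·V_n(r)/r = 4·V_4(9)/9 (volume-to-surface relation), giving 1458·π^2 ≈ 14389.9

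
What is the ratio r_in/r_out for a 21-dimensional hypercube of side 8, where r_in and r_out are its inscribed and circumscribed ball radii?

r_in / r_out = (8/2) / (8√21/2) = 1/√21 ≈ 0.218218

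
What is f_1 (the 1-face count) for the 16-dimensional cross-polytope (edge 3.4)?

f_1(16-orthoplex) = 2^2 · (16 choose 2) = 480.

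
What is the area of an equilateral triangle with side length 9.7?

Area = (√3/4) · 9.7² = 40.7422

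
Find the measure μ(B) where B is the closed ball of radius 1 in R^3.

The n-ball volume is π^(n/2)·r^n/Γ(n/2+1). With n=3, r=1: V = 4·π/3 ≈ 4.18879.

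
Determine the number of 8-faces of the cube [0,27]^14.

Choose 8 of 14 axes to span the face (C(14,8) = 3003 ways), then fix each of the remaining 6 coordinates at one of its two extreme values (2^6 = 64 ways): 3003·64 = 192192.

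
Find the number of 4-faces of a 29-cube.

Number of 4-faces = C(29,4) · 2^(29-4) = 23751 · 33554432 = 796951314432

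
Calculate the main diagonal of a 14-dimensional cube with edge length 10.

Diagonal = √14 · 10 ≈ 37.4166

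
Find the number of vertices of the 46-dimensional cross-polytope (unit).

Number of vertices = 2n = 92.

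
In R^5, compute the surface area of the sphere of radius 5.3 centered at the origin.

S = n·V_n(r)/r = 5·V_5(5.3)/5.3 (volume-to-surface relation), giving 20766.9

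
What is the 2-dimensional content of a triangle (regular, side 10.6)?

Area = (√3/4) · 10.6² = 48.6533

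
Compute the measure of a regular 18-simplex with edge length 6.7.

V = (6.7^18 / 18!) · √((18+1) / 2^18) ≈ 0.000984266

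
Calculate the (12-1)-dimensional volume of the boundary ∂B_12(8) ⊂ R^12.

S_12(8) = 2·π^(12/2)·(8)^11 / Γ(12/2) = 2147483648·π^6/15 ≈ 1.37638e+11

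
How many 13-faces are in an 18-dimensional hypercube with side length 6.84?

Number of 13-faces = C(18,13) · 2^(18-13) = 8568 · 32 = 274176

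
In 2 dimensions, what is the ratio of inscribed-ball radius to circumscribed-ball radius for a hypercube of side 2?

r_in = 2/2 (half the side); r_out = 2√2/2 (half the diagonal). Ratio = 1/√2 ≈ 0.707107.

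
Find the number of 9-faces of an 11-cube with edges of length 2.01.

f_9(11-cube) = (11 choose 9) · 2^2 = 220.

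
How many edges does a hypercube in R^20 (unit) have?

Each of the 2^20 = 1048576 vertices has degree 20; total edges = 20·2^20/2 = 10485760.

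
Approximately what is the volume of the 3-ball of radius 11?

V_3(11) = π^(3/2) · (11)^3 / Γ(3/2 + 1) = 5324·π/3 ≈ 5575.28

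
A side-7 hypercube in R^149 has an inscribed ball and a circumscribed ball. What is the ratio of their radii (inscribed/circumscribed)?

r_in = 7/2 (half the side); r_out = 7√149/2 (half the diagonal). Ratio = 1/√149 ≈ 0.0819232.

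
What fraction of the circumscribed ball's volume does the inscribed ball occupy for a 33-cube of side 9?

V_in/V_out = n^(-n/2) = 33^(-33/2) ≈ 8.80076e-26.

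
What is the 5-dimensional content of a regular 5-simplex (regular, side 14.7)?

For a regular n-simplex with edge a, V = (a^n / n!)·√((n+1)/2^n). With a=14.7, n=5: V ≈ 2476.89.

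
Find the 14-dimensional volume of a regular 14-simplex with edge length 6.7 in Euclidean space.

V_14 = √(15) · 6.7^14 / (14! · 2^(14/2)) ≈ 0.12749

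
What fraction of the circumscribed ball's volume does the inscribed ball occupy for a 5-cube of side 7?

V_in/V_out = n^(-n/2) = 5^(-5/2) ≈ 0.0178885.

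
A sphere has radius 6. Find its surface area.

The surface area of an n-ball is 2π^(n/2) r^(n-1) / Γ(n/2). For n=3, r=6: 4πr² = 4π·(6)² ≈ 452.389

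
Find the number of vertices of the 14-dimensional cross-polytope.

An n-cross-polytope has 2n vertices; here n = 14, giving 28.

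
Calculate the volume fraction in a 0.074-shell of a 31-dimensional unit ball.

V(inner)/V(outer) = ((1-0.074)/1)^31 ≈ 0.09224, so the shell fraction is 0.907755.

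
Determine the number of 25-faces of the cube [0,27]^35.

f_25(35-cube) = (35 choose 25) · 2^10 = 187985301504.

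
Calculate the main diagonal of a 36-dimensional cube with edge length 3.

The space diagonal of an n-cube of side s is s√n. Here 3·√36 = 18.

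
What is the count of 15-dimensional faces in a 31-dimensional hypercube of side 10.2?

An n-cube has C(n,k)·2^(n-k) k-faces. Here C(31,15)·2^16 = 300540195·65536 = 19696202219520.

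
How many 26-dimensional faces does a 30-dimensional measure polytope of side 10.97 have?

Choose 26 of 30 axes to span the face (C(30,26) = 27405 ways), then fix each of the remaining 4 coordinates at one of its two extreme values (2^4 = 16 ways): 27405·16 = 438480.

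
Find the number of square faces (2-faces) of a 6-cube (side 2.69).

An n-cube has C(n,k)·2^(n-k) k-faces. Here C(6,2)·2^4 = 15·16 = 240.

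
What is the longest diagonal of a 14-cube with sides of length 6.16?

The space diagonal of an n-cube of side s is s√n. Here 6.16·√14 ≈ 23.0486.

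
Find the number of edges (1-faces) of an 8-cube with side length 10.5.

f_1(8-cube) = (8 choose 1) · 2^7 = 1024.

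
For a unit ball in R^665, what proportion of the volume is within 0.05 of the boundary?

1 - (1-0.05)^665 ≈ 1 - 1.535e-15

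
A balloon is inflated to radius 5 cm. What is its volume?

V_3(5) = π^(3/2) · (5)^3 / Γ(3/2 + 1) = 500·π/3 ≈ 523.599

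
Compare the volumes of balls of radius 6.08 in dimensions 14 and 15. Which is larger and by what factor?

V_14(6.08) ≈ 5.65287e+10, V_15(6.08) ≈ 2.18768e+11. The 15-ball is larger by a factor of 3.87.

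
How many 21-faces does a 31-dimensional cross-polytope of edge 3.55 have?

Number of 21-faces = 2^(21+1) · C(31,21+1) = 4194304 · 20160075 = 84557483212800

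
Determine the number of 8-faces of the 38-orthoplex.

An n-cross-polytope has 2^(k+1)·C(n,k+1) k-faces. Here 2^9·C(38,9) = 512·163011640 = 83461959680.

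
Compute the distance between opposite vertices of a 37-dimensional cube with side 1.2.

d = √(1.2² + 1.2² + ... + 1.2²) [37 terms] = √(37·1.2²) = 1.2√37 ≈ 7.29932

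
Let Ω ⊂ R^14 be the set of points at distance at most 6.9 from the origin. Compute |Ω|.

The n-ball volume is π^(n/2)·r^n/Γ(n/2+1). With n=14, r=6.9: V ≈ 3.32281e+11.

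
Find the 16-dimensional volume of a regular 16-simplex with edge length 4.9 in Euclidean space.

Volume = 4.9^16 · √(17/2^16) / 16! ≈ 8.50163e-05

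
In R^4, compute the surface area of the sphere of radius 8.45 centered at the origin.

S = n·V_n(r)/r = 4·V_4(8.45)/8.45 (volume-to-surface relation), giving 11909.7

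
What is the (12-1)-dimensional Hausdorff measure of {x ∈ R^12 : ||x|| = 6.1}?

|∂B_12(6.1)| ≈ 6.9723e+09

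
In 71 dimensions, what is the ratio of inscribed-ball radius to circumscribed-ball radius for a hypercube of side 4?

For an n-cube of any side s, the inradius is s/2 and the circumradius is s√n/2, so the ratio is 1/√71 ≈ 0.118678.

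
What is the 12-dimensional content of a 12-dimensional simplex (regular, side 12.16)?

V_12 = √(13) · 12.16^12 / (12! · 2^(12/2)) ≈ 1229.3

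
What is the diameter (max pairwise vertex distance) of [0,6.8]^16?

Diagonal = √16 · 6.8 = 27.2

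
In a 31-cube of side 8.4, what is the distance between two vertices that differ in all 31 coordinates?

||(8.4,8.4,...,8.4)|| = √(31)·8.4 ≈ 46.7692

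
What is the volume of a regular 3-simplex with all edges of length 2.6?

Volume = (√2/12) · 2.6³ = 2.07135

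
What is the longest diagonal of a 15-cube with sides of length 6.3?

The space diagonal of an n-cube of side s is s√n. Here 6.3·√15 ≈ 24.3998.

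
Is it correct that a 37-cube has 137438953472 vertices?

True. The 37-cube has 2^37 = 137438953472 vertices.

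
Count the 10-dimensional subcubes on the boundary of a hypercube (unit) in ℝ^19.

Choose 10 of 19 axes to span the face (C(19,10) = 92378 ways), then fix each of the remaining 9 coordinates at one of its two extreme values (2^9 = 512 ways): 92378·512 = 47297536.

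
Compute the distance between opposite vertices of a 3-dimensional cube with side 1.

d = √(1² + 1² + ... + 1²) [3 terms] = √(3·1²) = 1√3 ≈ 1.73205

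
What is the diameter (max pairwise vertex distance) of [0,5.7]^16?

||(5.7,5.7,...,5.7)|| = √(16)·5.7 = 22.8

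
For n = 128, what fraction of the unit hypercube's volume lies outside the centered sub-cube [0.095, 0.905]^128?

1 - (1 - 2·0.095)^128 = 1 - 0.81^128 ≈ 1 - 1.932e-12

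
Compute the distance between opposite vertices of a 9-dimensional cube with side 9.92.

Diagonal = √9 · 9.92 = 29.76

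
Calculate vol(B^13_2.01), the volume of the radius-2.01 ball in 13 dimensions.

Volume = π^{13/2}·(2.01)^13/Γ(15/2) ≈ 7959.58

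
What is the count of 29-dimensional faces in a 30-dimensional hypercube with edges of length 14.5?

Number of 29-faces = C(30,29) · 2^(30-29) = 30 · 2 = 60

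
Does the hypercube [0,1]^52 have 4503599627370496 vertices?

True. The 52-cube has 2^52 = 4503599627370496 vertices.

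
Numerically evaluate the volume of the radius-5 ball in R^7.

V_7(5) = π^(7/2) · (5)^7 / Γ(7/2 + 1) = 250000·π^3/21 ≈ 369122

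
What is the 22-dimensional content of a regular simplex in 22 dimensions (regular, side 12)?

For a regular n-simplex with edge a, V = (a^n / n!)·√((n+1)/2^n). With a=12, n=22: V ≈ 1.15015.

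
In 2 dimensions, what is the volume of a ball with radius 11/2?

V = 121·π/4 ≈ 95.0332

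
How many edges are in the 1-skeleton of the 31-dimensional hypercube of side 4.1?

The 31-cube has n·2^(n-1) = 31·2^30 = 31·1073741824 = 33285996544 edges.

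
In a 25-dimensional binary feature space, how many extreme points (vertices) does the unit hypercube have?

Number of vertices = 2^25 = 33554432.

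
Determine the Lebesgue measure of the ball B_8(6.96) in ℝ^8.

The n-ball volume is π^(n/2)·r^n/Γ(n/2+1). With n=8, r=6.96: V ≈ 2.23492e+07.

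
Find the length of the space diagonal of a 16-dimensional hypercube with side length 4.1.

d = √(4.1² + 4.1² + ... + 4.1²) [16 terms] = √(16·4.1²) = 4.1√16 = 16.4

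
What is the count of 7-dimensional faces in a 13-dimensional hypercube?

f_7(13-cube) = (13 choose 7) · 2^6 = 109824.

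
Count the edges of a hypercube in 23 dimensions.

Number of 1-faces = C(23,1)·2^(23-1) = 23·4194304 = 96468992.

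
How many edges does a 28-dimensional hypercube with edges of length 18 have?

An n-cube has n·2^(n-1) edges. With n = 28: 28·134217728 = 3758096384.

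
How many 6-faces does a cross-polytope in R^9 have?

Number of 6-faces = 2^(6+1) · C(9,6+1) = 128 · 36 = 4608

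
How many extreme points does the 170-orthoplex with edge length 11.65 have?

The vertices are ±e_1, ..., ±e_170, so there are 2·170 = 340.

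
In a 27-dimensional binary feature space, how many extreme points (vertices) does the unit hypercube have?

Each vertex is a binary string of length 27, so there are 2^27 = 134217728.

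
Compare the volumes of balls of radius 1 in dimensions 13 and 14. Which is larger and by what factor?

V_13(1) ≈ 0.910629, V_14(1) ≈ 0.599265. The 13-ball is larger by a factor of 1.52.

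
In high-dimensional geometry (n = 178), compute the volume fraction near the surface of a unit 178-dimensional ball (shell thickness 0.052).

1 - (1-0.052)^178 ≈ 0.999926 ≈ 99.9926%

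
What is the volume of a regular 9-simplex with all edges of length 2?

Volume = 2^9 · √(10/2^9) / 9! ≈ 0.000197184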